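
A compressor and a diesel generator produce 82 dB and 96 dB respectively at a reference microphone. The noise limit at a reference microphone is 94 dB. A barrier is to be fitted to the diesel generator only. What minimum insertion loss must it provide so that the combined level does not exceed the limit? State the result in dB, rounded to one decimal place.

Fixed contribution from the other source: Σ 10^(L/10) = 10^(82/10) = 1.585e+08 (82.00 dB).
The limit corresponds to 10^(94/10) = 2.512e+09; subtracting the fixed part leaves 2.353e+09 for the diesel generator, i.e. 93.72 dB.
So the diesel generator must be reduced from 96 to 93.72 dB: IL = 2.28 dB.

2.3 dB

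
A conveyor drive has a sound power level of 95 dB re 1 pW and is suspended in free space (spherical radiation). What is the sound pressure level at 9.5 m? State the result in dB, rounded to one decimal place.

Free-field spherical radiation: L_p = L_w − 10·log₁₀(4π·r²), r = 9.5 m.
4π·r² = 1134 m², 10·log₁₀ of that is 30.547 dB.
L_p = 95 − 30.547 = 64.45 dB.

64.5 dB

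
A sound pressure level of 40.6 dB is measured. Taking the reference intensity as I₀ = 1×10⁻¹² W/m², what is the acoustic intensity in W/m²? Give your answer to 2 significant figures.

I = I₀·10^(L/10) = 10⁻¹² × 10^(40.6/10) = 10^(-7.940).

1.1e-08 W/m²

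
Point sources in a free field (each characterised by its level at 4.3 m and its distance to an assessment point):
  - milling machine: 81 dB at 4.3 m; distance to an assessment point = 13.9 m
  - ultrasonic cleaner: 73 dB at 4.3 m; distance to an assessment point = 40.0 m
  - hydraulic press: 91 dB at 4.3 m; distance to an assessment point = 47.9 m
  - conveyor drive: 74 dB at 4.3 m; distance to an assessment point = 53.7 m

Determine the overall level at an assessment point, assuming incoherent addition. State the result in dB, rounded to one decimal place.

73.5 dB

First find each source's level at the receiver (point-source: −20·log₁₀(r/r_ref)), then combine on an intensity basis.
milling machine: 81 − 20·log₁₀(13.9/4.3) = 81 − 10.19 = 70.81 dB.
ultrasonic cleaner: 73 − 20·log₁₀(40.0/4.3) = 73 − 19.37 = 53.63 dB.
hydraulic press: 91 − 20·log₁₀(47.9/4.3) = 91 − 20.94 = 70.06 dB.
conveyor drive: 74 − 20·log₁₀(53.7/4.3) = 74 − 21.93 = 52.07 dB.
Σ 10^(L/10) = 2.258e+07 → L_total = 10·log₁₀(2.258e+07) = 73.54 dB.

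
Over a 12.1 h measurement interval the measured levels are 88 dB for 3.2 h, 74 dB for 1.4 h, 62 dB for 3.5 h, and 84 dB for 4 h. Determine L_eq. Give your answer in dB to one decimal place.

84.0 dB

L_eq = 10·log₁₀[(1/T)·Σ tᵢ·10^(Lᵢ/10)] with T = 12.1 h.
Σ tᵢ·10^(Lᵢ/10) = 3.2·10^(88/10) + 1.4·10^(74/10) + 3.5·10^(62/10) + 4·10^(84/10) = 3.065e+09.
L_eq = 10·log₁₀(3.065e+09/12.1) = 84.04 dB.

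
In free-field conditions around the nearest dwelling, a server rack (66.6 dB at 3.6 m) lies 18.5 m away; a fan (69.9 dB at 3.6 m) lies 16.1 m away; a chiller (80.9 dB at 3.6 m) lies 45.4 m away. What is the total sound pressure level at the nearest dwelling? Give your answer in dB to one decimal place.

Apply inverse-square spreading to bring every level to the receiver, then sum 10^(L/10).
server rack: 66.6 − 20·log₁₀(18.5/3.6) = 66.6 − 14.22 = 52.38 dB.
fan: 69.9 − 20·log₁₀(16.1/3.6) = 69.9 − 13.01 = 56.89 dB.
chiller: 80.9 − 20·log₁₀(45.4/3.6) = 80.9 − 22.02 = 58.88 dB.
Σ 10^(L/10) = 1.435e+06 → L_total = 10·log₁₀(1.435e+06) = 61.57 dB.

61.6 dB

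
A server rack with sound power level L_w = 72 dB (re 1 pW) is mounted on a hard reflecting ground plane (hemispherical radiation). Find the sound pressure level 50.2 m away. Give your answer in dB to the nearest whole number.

30 dB

The power spreads over a hemisphere of area 2π·r², so L_p = L_w − 10·log₁₀(2π·r²).
2π·r² = 1.583e+04 m², 10·log₁₀ of that is 41.996 dB.
L_p = 72 − 41.996 = 30.00 dB.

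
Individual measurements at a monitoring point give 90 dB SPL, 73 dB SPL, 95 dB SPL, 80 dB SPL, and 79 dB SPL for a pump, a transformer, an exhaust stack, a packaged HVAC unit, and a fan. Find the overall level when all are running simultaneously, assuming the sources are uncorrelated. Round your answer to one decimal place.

For uncorrelated sources the intensities add, so convert each level to linear form, sum, and take 10·log₁₀ of the total.
Σ 10^(L/10) = 10^(90/10) + 10^(73/10) + 10^(95/10) + 10^(80/10) + 10^(79/10) = 4.362e+09.
L_total = 10·log₁₀(4.362e+09) = 96.40 dB SPL.

96.4 dB SPL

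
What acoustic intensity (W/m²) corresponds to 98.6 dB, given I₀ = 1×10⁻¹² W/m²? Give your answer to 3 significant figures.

0.00724 W/m²

I = I₀·10^(L/10) = 10⁻¹² × 10^(98.6/10) = 10^(-2.140).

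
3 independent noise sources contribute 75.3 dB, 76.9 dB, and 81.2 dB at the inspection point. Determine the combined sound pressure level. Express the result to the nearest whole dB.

For uncorrelated sources the intensities add, so convert each level to linear form, sum, and take 10·log₁₀ of the total.
Σ 10^(L/10) = 10^(75.3/10) + 10^(76.9/10) + 10^(81.2/10) = 2.147e+08.
L_total = 10·log₁₀(2.147e+08) = 83.32 dB.

83 dB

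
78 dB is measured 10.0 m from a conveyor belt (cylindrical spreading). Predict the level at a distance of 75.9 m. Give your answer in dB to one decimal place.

Cylindrical spreading from a line source gives a 10·log₁₀(r₂/r₁) drop.
L₂ = 78 − 10·log₁₀(75.9/10.0) = 78 − 8.802 = 69.20 dB.

69.2 dB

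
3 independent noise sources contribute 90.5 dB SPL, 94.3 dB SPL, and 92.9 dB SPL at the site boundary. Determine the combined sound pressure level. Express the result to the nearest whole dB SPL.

For uncorrelated sources the intensities add, so convert each level to linear form, sum, and take 10·log₁₀ of the total.
Σ 10^(L/10) = 10^(90.5/10) + 10^(94.3/10) + 10^(92.9/10) = 5.763e+09.
L_total = 10·log₁₀(5.763e+09) = 97.61 dB SPL.

98 dB SPL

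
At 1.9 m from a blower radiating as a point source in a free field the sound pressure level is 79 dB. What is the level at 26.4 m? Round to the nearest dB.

Point-source attenuation: ΔL = 20·log₁₀(r₂/r₁) = 20·log₁₀(26.4/1.9) = 22.857 dB.
L₂ = 79 − 20·log₁₀(26.4/1.9) = 79 − 22.857 = 56.14 dB.

56 dB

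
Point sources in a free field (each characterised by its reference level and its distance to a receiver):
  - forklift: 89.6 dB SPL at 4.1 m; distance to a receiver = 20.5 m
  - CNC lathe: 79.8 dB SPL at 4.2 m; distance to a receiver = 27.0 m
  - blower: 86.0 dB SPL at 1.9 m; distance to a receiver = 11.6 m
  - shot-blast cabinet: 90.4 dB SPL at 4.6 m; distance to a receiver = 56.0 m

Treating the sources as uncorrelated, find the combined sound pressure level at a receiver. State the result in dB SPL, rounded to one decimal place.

Propagate each source to the receiver with L = L_ref − 20·log₁₀(r/r_ref), then add intensities.
forklift: 89.6 − 20·log₁₀(20.5/4.1) = 89.6 − 13.98 = 75.62 dB SPL.
CNC lathe: 79.8 − 20·log₁₀(27.0/4.2) = 79.8 − 16.16 = 63.64 dB SPL.
blower: 86.0 − 20·log₁₀(11.6/1.9) = 86.0 − 15.71 = 70.29 dB SPL.
shot-blast cabinet: 90.4 − 20·log₁₀(56.0/4.6) = 90.4 − 21.71 = 68.69 dB SPL.
Σ 10^(L/10) = 5.687e+07 → L_total = 10·log₁₀(5.687e+07) = 77.55 dB SPL.

77.5 dB SPL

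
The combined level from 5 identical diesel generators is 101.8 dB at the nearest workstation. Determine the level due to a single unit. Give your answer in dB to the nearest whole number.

95 dB

For N identical incoherent sources L_total = L₁ + 10·log₁₀ N, so L₁ = 101.8 − 10·log₁₀(5) = 101.8 − 6.990.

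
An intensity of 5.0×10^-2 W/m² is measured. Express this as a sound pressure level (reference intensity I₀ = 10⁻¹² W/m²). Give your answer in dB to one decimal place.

107.0 dB

Dividing by I₀ shifts the exponent by 12: I/I₀ = 5.0×10^10.
L = 10·(0.6990 + 10) = 106.99 dB.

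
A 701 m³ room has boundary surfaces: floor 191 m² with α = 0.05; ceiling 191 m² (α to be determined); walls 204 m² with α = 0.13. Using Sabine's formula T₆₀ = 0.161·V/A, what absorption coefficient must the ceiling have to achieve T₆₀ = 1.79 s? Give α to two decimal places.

0.14

A = 0.161·V/T₆₀ = 0.161·701/1.79 = 63.05 m² sabins.
Absorption from the other surfaces = 191·0.05 + 204·0.13 = 36.07 m², so the ceiling must supply 26.98 m² over 191 m².
α = 26.98/191 = 0.141.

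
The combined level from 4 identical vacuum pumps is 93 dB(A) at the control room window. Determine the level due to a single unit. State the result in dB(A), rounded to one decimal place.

Dividing the total intensity by 4 lowers the level by 10·log₁₀ 4 = 6.021 dB: L₁ = 93 − 6.021.

87.0 dB(A)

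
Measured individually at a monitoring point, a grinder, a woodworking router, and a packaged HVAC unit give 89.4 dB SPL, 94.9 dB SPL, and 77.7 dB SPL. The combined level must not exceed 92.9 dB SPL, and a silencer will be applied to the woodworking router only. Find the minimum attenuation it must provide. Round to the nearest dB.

5 dB

The untreated sources together contribute 10^(89.4/10) + 10^(77.7/10) = 9.298e+08, i.e. 89.68 dB SPL.
To meet 92.9 dB SPL overall, the treated woodworking router may contribute at most 10^(92.9/10) − 9.298e+08 = 1.020e+09, i.e. 90.09 dB SPL.
So the woodworking router must be reduced from 94.9 to 90.09 dB SPL: IL = 4.81 dB.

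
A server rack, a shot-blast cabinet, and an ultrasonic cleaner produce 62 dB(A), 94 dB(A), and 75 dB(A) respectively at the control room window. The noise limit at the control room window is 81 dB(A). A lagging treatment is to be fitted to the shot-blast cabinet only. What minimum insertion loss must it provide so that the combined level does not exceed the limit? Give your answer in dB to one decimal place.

14.3 dB

Fixed contribution from the other sources: Σ 10^(L/10) = 10^(62/10) + 10^(75/10) = 3.321e+07 (75.21 dB(A)).
The limit corresponds to 10^(81/10) = 1.259e+08; subtracting the fixed part leaves 9.268e+07 for the shot-blast cabinet, i.e. 79.67 dB(A).
Required insertion loss = 94 − 79.67 = 14.33 dB.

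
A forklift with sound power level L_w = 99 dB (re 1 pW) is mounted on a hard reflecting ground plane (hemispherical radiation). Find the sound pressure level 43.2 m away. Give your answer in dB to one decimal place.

L_p = L_w − 10·log₁₀(2π·r²) with r = 43.2 m.
2π·r² = 1.173e+04 m², 10·log₁₀ of that is 40.691 dB.
L_p = 99 − 40.691 = 58.31 dB.

58.3 dB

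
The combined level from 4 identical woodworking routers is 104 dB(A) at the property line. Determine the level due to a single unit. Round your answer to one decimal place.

4 equal contributions raise the level by 10·log₁₀ 4 = 6.021 dB, so each unit alone gives 104 − 6.021.

98.0 dB(A)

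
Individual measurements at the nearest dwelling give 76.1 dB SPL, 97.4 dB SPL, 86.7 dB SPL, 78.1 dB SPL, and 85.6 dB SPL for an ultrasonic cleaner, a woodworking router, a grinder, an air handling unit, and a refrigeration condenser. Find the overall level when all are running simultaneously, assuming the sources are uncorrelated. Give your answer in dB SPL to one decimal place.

Incoherent sources combine by intensity addition: L_total = 10·log₁₀(Σ 10^(L_i/10)).
Σ 10^(L/10) = 10^(76.1/10) + 10^(97.4/10) + 10^(86.7/10) + 10^(78.1/10) + 10^(85.6/10) = 6.432e+09.
L_total = 10·log₁₀(6.432e+09) = 98.08 dB SPL.

98.1 dB SPL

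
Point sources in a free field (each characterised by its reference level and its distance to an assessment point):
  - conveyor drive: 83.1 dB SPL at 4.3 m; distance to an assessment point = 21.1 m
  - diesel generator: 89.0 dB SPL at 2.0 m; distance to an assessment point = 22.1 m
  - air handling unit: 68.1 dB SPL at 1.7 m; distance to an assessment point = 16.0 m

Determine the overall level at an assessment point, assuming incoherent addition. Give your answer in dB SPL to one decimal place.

First find each source's level at the receiver (point-source: −20·log₁₀(r/r_ref)), then combine on an intensity basis.
conveyor drive: 83.1 − 20·log₁₀(21.1/4.3) = 83.1 − 13.82 = 69.28 dB SPL.
diesel generator: 89.0 − 20·log₁₀(22.1/2.0) = 89.0 − 20.87 = 68.13 dB SPL.
air handling unit: 68.1 − 20·log₁₀(16.0/1.7) = 68.1 − 19.47 = 48.63 dB SPL.
Σ 10^(L/10) = 1.506e+07 → L_total = 10·log₁₀(1.506e+07) = 71.78 dB SPL.

71.8 dB SPL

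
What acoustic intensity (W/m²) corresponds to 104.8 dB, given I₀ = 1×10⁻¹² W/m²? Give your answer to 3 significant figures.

I = I₀·10^(L/10) = 10⁻¹² × 10^(104.8/10) = 10^(-1.520).

0.0302 W/m²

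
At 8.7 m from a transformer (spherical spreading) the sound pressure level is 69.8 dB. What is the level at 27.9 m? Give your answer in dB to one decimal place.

59.7 dB

For a point source, L₂ = L₁ − 20·log₁₀(r₂/r₁).
L₂ = 69.8 − 20·log₁₀(27.9/8.7) = 69.8 − 10.122 = 59.68 dB.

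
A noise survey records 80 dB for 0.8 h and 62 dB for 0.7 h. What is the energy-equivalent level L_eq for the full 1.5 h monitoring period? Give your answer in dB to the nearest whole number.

L_eq = 10·log₁₀[(1/T)·Σ tᵢ·10^(Lᵢ/10)] with T = 1.5 h.
Σ tᵢ·10^(Lᵢ/10) = 0.8·10^(80/10) + 0.7·10^(62/10) = 8.111e+07.
L_eq = 10·log₁₀(8.111e+07/1.5) = 77.33 dB.

77 dB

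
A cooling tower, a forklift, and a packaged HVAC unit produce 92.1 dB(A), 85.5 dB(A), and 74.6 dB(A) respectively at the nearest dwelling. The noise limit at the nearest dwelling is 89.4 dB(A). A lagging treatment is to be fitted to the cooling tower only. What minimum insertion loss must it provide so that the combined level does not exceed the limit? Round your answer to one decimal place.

Fixed contribution from the other sources: Σ 10^(L/10) = 10^(85.5/10) + 10^(74.6/10) = 3.837e+08 (85.84 dB(A)).
To meet 89.4 dB(A) overall, the treated cooling tower may contribute at most 10^(89.4/10) − 3.837e+08 = 4.873e+08, i.e. 86.88 dB(A).
Required insertion loss = 92.1 − 86.88 = 5.22 dB.

5.2 dB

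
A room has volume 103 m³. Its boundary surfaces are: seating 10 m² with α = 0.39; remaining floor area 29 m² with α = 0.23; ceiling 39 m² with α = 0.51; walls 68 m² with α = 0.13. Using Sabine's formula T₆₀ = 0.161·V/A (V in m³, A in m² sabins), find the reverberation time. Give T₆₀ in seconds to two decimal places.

A = Σ Sᵢαᵢ = 10·0.39 + 29·0.23 + 39·0.51 + 68·0.13 = 39.30 m².
T₆₀ = 0.161·V/A = 0.161·103/39.30 = 0.422 s.

0.42 s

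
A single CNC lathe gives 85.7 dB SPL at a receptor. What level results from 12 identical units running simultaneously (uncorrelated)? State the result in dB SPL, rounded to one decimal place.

96.5 dB SPL

N identical incoherent sources raise the level by 10·log₁₀ N.
L_total = 85.7 + 10·log₁₀(12) = 85.7 + 10.792 = 96.49 dB SPL.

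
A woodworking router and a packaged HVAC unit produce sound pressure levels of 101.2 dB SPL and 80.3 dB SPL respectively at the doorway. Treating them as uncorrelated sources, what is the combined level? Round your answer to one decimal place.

For uncorrelated sources the intensities add, so convert each level to linear form, sum, and take 10·log₁₀ of the total.
Σ 10^(L/10) = 10^(101.2/10) + 10^(80.3/10) = 1.329e+10.
L_total = 10·log₁₀(1.329e+10) = 101.24 dB SPL.

101.2 dB SPL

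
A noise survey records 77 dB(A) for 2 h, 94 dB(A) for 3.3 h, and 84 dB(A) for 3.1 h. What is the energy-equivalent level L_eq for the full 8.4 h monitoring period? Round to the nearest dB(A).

90 dB(A)

The energy average is taken in the linear domain: L_eq = 10·log₁₀[(Σ tᵢ·10^(Lᵢ/10))/T], T = 8.4 h.
Σ tᵢ·10^(Lᵢ/10) = 2·10^(77/10) + 3.3·10^(94/10) + 3.1·10^(84/10) = 9.168e+09.
L_eq = 10·log₁₀(9.168e+09/8.4) = 90.38 dB(A).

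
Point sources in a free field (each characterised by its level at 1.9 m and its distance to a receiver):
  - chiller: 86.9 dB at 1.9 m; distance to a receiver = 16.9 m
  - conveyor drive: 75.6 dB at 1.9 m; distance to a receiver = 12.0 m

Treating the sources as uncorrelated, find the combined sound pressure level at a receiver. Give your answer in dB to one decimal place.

68.5 dB

Propagate each source to the receiver with L = L_ref − 20·log₁₀(r/r_ref), then add intensities.
chiller: 86.9 − 20·log₁₀(16.9/1.9) = 86.9 − 18.98 = 67.92 dB.
conveyor drive: 75.6 − 20·log₁₀(12.0/1.9) = 75.6 − 16.01 = 59.59 dB.
Σ 10^(L/10) = 7.101e+06 → L_total = 10·log₁₀(7.101e+06) = 68.51 dB.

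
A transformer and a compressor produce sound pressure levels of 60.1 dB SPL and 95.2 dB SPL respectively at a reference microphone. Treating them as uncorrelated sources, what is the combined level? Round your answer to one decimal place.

Incoherent sources combine by intensity addition: L_total = 10·log₁₀(Σ 10^(L_i/10)).
Σ 10^(L/10) = 10^(60.1/10) + 10^(95.2/10) = 3.312e+09.
L_total = 10·log₁₀(3.312e+09) = 95.20 dB SPL.

95.2 dB SPL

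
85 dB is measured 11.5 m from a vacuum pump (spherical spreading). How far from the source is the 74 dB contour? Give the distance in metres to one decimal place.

Point-source spreading drops the level by 20·log₁₀(r₂/r₁); inverting, r₂/r₁ = 10^(ΔL/20).
r₂ = 11.5·10^((85−74)/20) = 11.5·10^(11.0/20) = 40.80 m.

40.8 m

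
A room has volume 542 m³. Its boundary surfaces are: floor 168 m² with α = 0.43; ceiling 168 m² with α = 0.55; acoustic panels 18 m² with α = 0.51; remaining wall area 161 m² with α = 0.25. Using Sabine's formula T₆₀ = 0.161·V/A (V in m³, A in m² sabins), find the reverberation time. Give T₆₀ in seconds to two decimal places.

A = Σ Sᵢαᵢ = 168·0.43 + 168·0.55 + 18·0.51 + 161·0.25 = 214.07 m².
T₆₀ = 0.161 × 542 / 214.07 = 0.408 s.

0.41 s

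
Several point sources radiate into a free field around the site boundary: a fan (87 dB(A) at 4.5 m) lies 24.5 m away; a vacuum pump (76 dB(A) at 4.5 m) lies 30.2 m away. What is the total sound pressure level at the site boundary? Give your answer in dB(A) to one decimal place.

Apply inverse-square spreading to bring every level to the receiver, then sum 10^(L/10).
fan: 87 − 20·log₁₀(24.5/4.5) = 87 − 14.72 = 72.28 dB(A).
vacuum pump: 76 − 20·log₁₀(30.2/4.5) = 76 − 16.54 = 59.46 dB(A).
Σ 10^(L/10) = 1.779e+07 → L_total = 10·log₁₀(1.779e+07) = 72.50 dB(A).

72.5 dB(A)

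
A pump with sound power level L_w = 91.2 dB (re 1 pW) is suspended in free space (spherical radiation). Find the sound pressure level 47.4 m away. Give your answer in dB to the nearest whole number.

47 dB

L_p = L_w − 10·log₁₀(4π·r²) with r = 47.4 m.
4π·r² = 2.823e+04 m², 10·log₁₀ of that is 44.508 dB.
L_p = 91.2 − 44.508 = 46.69 dB.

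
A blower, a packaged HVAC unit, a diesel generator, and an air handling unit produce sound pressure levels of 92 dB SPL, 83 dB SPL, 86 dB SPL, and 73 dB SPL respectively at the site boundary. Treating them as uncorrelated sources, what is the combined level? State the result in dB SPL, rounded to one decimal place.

93.4 dB SPL

For uncorrelated sources the intensities add, so convert each level to linear form, sum, and take 10·log₁₀ of the total.
Σ 10^(L/10) = 10^(92/10) + 10^(83/10) + 10^(86/10) + 10^(73/10) = 2.202e+09.
L_total = 10·log₁₀(2.202e+09) = 93.43 dB SPL.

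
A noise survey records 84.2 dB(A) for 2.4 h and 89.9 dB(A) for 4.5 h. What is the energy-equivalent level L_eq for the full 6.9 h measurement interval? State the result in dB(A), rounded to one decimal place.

Weight each interval's intensity by its duration and average over T = 6.9 h:
Σ tᵢ·10^(Lᵢ/10) = 2.4·10^(84.2/10) + 4.5·10^(89.9/10) = 5.029e+09.
L_eq = 10·log₁₀(5.029e+09/6.9) = 88.63 dB(A).

88.6 dB(A)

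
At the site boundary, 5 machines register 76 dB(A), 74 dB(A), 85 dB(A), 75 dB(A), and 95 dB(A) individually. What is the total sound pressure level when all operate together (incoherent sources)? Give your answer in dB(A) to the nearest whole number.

Incoherent sources combine by intensity addition: L_total = 10·log₁₀(Σ 10^(L_i/10)).
Σ 10^(L/10) = 10^(76/10) + 10^(74/10) + 10^(85/10) + 10^(75/10) + 10^(95/10) = 3.575e+09.
L_total = 10·log₁₀(3.575e+09) = 95.53 dB(A).

96 dB(A)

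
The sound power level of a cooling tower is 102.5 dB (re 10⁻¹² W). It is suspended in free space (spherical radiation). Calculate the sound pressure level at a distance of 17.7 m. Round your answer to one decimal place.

66.5 dB

L_p = L_w − 10·log₁₀(4π·r²) with r = 17.7 m.
4π·r² = 3937 m², 10·log₁₀ of that is 35.952 dB.
L_p = 102.5 − 35.952 = 66.55 dB.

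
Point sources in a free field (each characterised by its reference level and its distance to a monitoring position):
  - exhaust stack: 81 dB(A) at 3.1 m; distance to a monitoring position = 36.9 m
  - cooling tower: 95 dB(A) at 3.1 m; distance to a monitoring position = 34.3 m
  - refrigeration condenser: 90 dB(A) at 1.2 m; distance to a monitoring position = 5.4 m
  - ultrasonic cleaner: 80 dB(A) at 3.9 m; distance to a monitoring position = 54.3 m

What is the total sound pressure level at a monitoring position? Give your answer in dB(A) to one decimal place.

78.8 dB(A)

First find each source's level at the receiver (point-source: −20·log₁₀(r/r_ref)), then combine on an intensity basis.
exhaust stack: 81 − 20·log₁₀(36.9/3.1) = 81 − 21.51 = 59.49 dB(A).
cooling tower: 95 − 20·log₁₀(34.3/3.1) = 95 − 20.88 = 74.12 dB(A).
refrigeration condenser: 90 − 20·log₁₀(5.4/1.2) = 90 − 13.06 = 76.94 dB(A).
ultrasonic cleaner: 80 − 20·log₁₀(54.3/3.9) = 80 − 22.87 = 57.13 dB(A).
Σ 10^(L/10) = 7.662e+07 → L_total = 10·log₁₀(7.662e+07) = 78.84 dB(A).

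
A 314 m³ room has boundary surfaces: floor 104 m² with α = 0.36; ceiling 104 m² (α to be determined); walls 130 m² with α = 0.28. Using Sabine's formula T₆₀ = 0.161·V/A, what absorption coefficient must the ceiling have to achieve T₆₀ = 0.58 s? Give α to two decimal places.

0.13

Required total absorption A = 0.161·314/0.58 = 87.16 m².
Absorption from the other surfaces = 104·0.36 + 130·0.28 = 73.84 m², so the ceiling must supply 13.32 m² over 104 m².
α = 13.32/104 = 0.128.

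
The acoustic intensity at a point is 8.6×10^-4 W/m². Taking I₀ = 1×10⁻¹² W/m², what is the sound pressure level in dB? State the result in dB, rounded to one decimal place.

89.3 dB

I/I₀ = 8.6×10^-4/10⁻¹² = 8.6×10^8, and L = 10·log₁₀(I/I₀).
L = 10·(0.9345 + 8) = 89.34 dB.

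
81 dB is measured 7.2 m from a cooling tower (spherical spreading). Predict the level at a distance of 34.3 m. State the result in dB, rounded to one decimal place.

67.4 dB

Point-source attenuation: ΔL = 20·log₁₀(r₂/r₁) = 20·log₁₀(34.3/7.2) = 13.559 dB.
L₂ = 81 − 20·log₁₀(34.3/7.2) = 81 − 13.559 = 67.44 dB.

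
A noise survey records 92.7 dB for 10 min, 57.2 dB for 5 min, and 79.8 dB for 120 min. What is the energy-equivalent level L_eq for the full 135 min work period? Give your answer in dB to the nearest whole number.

The energy average is taken in the linear domain: L_eq = 10·log₁₀[(Σ tᵢ·10^(Lᵢ/10))/T], T = 135 min.
Σ tᵢ·10^(Lᵢ/10) = 10·10^(92.7/10) + 5·10^(57.2/10) + 120·10^(79.8/10) = 3.008e+10.
L_eq = 10·log₁₀(3.008e+10/135) = 83.48 dB.

83 dB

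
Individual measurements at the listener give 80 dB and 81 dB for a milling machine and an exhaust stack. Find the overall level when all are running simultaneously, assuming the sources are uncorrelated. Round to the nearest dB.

84 dB

Incoherent sources combine by intensity addition: L_total = 10·log₁₀(Σ 10^(L_i/10)).
Σ 10^(L/10) = 10^(80/10) + 10^(81/10) = 2.259e+08.
L_total = 10·log₁₀(2.259e+08) = 83.54 dB.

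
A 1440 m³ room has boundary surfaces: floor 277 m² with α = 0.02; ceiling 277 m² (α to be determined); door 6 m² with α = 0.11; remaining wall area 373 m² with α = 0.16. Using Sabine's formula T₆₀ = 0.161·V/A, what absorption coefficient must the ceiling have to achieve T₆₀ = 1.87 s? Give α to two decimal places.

From T₆₀ = 0.161·V/A, the target T₆₀ = 1.87 s needs A = 0.161·1440/1.87 = 123.98 m².
Absorption from the other surfaces = 277·0.02 + 6·0.11 + 373·0.16 = 65.88 m², so the ceiling must supply 58.10 m² over 277 m².
α = 58.10/277 = 0.210.

0.21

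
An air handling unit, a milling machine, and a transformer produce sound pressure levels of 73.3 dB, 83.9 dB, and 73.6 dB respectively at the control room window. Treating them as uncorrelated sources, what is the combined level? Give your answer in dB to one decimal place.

For uncorrelated sources the intensities add, so convert each level to linear form, sum, and take 10·log₁₀ of the total.
Σ 10^(L/10) = 10^(73.3/10) + 10^(83.9/10) + 10^(73.6/10) = 2.898e+08.
L_total = 10·log₁₀(2.898e+08) = 84.62 dB.

84.6 dB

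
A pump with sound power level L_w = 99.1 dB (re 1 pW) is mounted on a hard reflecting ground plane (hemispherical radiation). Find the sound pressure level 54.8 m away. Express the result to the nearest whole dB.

56 dB

The power spreads over a hemisphere of area 2π·r², so L_p = L_w − 10·log₁₀(2π·r²).
2π·r² = 1.887e+04 m², 10·log₁₀ of that is 42.757 dB.
L_p = 99.1 − 42.757 = 56.34 dB.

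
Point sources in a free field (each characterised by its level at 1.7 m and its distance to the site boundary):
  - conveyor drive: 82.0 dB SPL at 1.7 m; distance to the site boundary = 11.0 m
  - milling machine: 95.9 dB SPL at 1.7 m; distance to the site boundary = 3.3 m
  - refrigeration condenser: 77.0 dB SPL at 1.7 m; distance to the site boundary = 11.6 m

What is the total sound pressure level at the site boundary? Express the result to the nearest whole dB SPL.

Apply inverse-square spreading to bring every level to the receiver, then sum 10^(L/10).
conveyor drive: 82.0 − 20·log₁₀(11.0/1.7) = 82.0 − 16.22 = 65.78 dB SPL.
milling machine: 95.9 − 20·log₁₀(3.3/1.7) = 95.9 − 5.76 = 90.14 dB SPL.
refrigeration condenser: 77.0 − 20·log₁₀(11.6/1.7) = 77.0 − 16.68 = 60.32 dB SPL.
Σ 10^(L/10) = 1.037e+09 → L_total = 10·log₁₀(1.037e+09) = 90.16 dB SPL.

90 dB SPL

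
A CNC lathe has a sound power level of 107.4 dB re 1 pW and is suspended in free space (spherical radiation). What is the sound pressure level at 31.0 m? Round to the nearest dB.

L_p = L_w − 10·log₁₀(4π·r²) with r = 31.0 m.
4π·r² = 1.208e+04 m², 10·log₁₀ of that is 40.819 dB.
L_p = 107.4 − 40.819 = 66.58 dB.

67 dB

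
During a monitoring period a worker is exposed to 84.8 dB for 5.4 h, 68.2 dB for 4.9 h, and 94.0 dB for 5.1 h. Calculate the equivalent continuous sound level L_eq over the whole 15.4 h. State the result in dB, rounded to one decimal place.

L_eq = 10·log₁₀[(1/T)·Σ tᵢ·10^(Lᵢ/10)] with T = 15.4 h.
Σ tᵢ·10^(Lᵢ/10) = 5.4·10^(84.8/10) + 4.9·10^(68.2/10) + 5.1·10^(94.0/10) = 1.447e+10.
L_eq = 10·log₁₀(1.447e+10/15.4) = 89.73 dB.

89.7 dB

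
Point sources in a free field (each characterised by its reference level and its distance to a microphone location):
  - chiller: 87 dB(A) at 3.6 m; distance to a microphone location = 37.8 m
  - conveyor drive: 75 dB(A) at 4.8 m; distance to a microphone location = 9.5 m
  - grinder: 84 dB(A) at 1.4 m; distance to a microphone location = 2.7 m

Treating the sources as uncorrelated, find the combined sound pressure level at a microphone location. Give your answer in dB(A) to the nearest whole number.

First find each source's level at the receiver (point-source: −20·log₁₀(r/r_ref)), then combine on an intensity basis.
chiller: 87 − 20·log₁₀(37.8/3.6) = 87 − 20.42 = 66.58 dB(A).
conveyor drive: 75 − 20·log₁₀(9.5/4.8) = 75 − 5.93 = 69.07 dB(A).
grinder: 84 − 20·log₁₀(2.7/1.4) = 84 − 5.70 = 78.30 dB(A).
Σ 10^(L/10) = 8.015e+07 → L_total = 10·log₁₀(8.015e+07) = 79.04 dB(A).

79 dB(A)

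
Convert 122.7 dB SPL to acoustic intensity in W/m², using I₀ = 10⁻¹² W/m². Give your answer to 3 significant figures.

I/I₀ = 10^(122.7/10) = 1.862e+12, so I = 1.862e+12 × 10⁻¹² W/m².

1.86 W/m²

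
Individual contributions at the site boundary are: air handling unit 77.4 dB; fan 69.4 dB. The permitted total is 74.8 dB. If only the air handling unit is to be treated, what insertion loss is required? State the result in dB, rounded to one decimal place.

The untreated sources together contribute 10^(69.4/10) = 8.710e+06, i.e. 69.40 dB.
To meet 74.8 dB overall, the treated air handling unit may contribute at most 10^(74.8/10) − 8.710e+06 = 2.149e+07, i.e. 73.32 dB.
Required insertion loss = 77.4 − 73.32 = 4.08 dB.

4.1 dB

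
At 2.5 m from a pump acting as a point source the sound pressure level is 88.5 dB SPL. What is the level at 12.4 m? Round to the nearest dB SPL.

Spherical spreading from a point source gives a 20·log₁₀(r₂/r₁) drop.
L₂ = 88.5 − 20·log₁₀(12.4/2.5) = 88.5 − 13.910 = 74.59 dB SPL.

75 dB SPL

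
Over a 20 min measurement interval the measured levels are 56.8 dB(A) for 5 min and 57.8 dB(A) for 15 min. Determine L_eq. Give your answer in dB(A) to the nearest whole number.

58 dB(A)

Weight each interval's intensity by its duration and average over T = 20 min:
Σ tᵢ·10^(Lᵢ/10) = 5·10^(56.8/10) + 15·10^(57.8/10) = 1.143e+07.
L_eq = 10·log₁₀(1.143e+07/20) = 57.57 dB(A).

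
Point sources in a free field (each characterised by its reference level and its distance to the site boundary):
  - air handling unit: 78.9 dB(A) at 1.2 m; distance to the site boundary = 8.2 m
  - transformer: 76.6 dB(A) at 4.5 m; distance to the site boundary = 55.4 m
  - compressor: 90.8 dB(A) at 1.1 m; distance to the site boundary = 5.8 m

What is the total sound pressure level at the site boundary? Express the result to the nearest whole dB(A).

First find each source's level at the receiver (point-source: −20·log₁₀(r/r_ref)), then combine on an intensity basis.
air handling unit: 78.9 − 20·log₁₀(8.2/1.2) = 78.9 − 16.69 = 62.21 dB(A).
transformer: 76.6 − 20·log₁₀(55.4/4.5) = 76.6 − 21.81 = 54.79 dB(A).
compressor: 90.8 − 20·log₁₀(5.8/1.1) = 90.8 − 14.44 = 76.36 dB(A).
Σ 10^(L/10) = 4.521e+07 → L_total = 10·log₁₀(4.521e+07) = 76.55 dB(A).

77 dB(A)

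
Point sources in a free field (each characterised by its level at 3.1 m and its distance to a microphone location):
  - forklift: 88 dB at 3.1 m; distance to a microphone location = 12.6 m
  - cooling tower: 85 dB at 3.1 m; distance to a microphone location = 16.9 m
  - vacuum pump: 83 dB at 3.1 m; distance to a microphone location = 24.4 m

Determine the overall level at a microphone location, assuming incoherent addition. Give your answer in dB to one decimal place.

Apply inverse-square spreading to bring every level to the receiver, then sum 10^(L/10).
forklift: 88 − 20·log₁₀(12.6/3.1) = 88 − 12.18 = 75.82 dB.
cooling tower: 85 − 20·log₁₀(16.9/3.1) = 85 − 14.73 = 70.27 dB.
vacuum pump: 83 − 20·log₁₀(24.4/3.1) = 83 − 17.92 = 65.08 dB.
Σ 10^(L/10) = 5.205e+07 → L_total = 10·log₁₀(5.205e+07) = 77.16 dB.

77.2 dB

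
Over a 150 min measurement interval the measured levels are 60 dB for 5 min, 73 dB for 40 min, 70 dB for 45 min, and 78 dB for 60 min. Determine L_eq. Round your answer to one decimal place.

L_eq = 10·log₁₀[(1/T)·Σ tᵢ·10^(Lᵢ/10)] with T = 150 min.
Σ tᵢ·10^(Lᵢ/10) = 5·10^(60/10) + 40·10^(73/10) + 45·10^(70/10) + 60·10^(78/10) = 5.039e+09.
L_eq = 10·log₁₀(5.039e+09/150) = 75.26 dB.

75.3 dB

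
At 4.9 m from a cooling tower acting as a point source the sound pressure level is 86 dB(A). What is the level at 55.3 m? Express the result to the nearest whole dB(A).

65 dB(A)

Point-source attenuation: ΔL = 20·log₁₀(r₂/r₁) = 20·log₁₀(55.3/4.9) = 21.051 dB.
L₂ = 86 − 20·log₁₀(55.3/4.9) = 86 − 21.051 = 64.95 dB(A).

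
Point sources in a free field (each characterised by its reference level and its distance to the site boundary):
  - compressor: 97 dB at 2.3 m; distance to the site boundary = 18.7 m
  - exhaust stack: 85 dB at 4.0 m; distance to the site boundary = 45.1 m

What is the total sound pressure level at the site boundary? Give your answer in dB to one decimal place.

78.9 dB

Apply inverse-square spreading to bring every level to the receiver, then sum 10^(L/10).
compressor: 97 − 20·log₁₀(18.7/2.3) = 97 − 18.20 = 78.80 dB.
exhaust stack: 85 − 20·log₁₀(45.1/4.0) = 85 − 21.04 = 63.96 dB.
Σ 10^(L/10) = 7.831e+07 → L_total = 10·log₁₀(7.831e+07) = 78.94 dB.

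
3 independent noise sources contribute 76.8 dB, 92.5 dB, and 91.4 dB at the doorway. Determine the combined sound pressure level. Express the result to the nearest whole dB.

95 dB

For uncorrelated sources the intensities add, so convert each level to linear form, sum, and take 10·log₁₀ of the total.
Σ 10^(L/10) = 10^(76.8/10) + 10^(92.5/10) + 10^(91.4/10) = 3.207e+09.
L_total = 10·log₁₀(3.207e+09) = 95.06 dB.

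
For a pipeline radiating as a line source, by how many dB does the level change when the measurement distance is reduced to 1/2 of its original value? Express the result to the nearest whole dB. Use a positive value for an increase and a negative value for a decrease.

+3 dB

A line source loses 3 dB per doubling of distance; generally ΔL = −10·log₁₀(r₂/r₁).
ΔL = −10·log₁₀(0.5) = +3.01 dB.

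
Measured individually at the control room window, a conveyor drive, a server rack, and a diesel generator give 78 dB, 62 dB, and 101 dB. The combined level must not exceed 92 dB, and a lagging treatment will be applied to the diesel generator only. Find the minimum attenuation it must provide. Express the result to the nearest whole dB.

The untreated sources together contribute 10^(78/10) + 10^(62/10) = 6.468e+07, i.e. 78.11 dB.
To meet 92 dB overall, the treated diesel generator may contribute at most 10^(92/10) − 6.468e+07 = 1.520e+09, i.e. 91.82 dB.
Required insertion loss = 101 − 91.82 = 9.18 dB.

9 dB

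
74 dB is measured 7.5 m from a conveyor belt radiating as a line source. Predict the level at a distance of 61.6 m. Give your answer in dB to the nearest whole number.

65 dB

For a line source, L₂ = L₁ − 10·log₁₀(r₂/r₁).
L₂ = 74 − 10·log₁₀(61.6/7.5) = 74 − 9.145 = 64.85 dB.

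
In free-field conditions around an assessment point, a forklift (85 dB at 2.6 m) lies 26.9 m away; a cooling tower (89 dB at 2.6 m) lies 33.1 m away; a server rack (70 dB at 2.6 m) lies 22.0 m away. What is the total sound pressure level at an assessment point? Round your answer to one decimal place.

First find each source's level at the receiver (point-source: −20·log₁₀(r/r_ref)), then combine on an intensity basis.
forklift: 85 − 20·log₁₀(26.9/2.6) = 85 − 20.30 = 64.70 dB.
cooling tower: 89 − 20·log₁₀(33.1/2.6) = 89 − 22.10 = 66.90 dB.
server rack: 70 − 20·log₁₀(22.0/2.6) = 70 − 18.55 = 51.45 dB.
Σ 10^(L/10) = 7.995e+06 → L_total = 10·log₁₀(7.995e+06) = 69.03 dB.

69.0 dB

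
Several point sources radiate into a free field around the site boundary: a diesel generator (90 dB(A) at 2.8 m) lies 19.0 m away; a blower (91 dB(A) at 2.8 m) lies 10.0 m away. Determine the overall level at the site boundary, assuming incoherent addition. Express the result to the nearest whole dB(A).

Apply inverse-square spreading to bring every level to the receiver, then sum 10^(L/10).
diesel generator: 90 − 20·log₁₀(19.0/2.8) = 90 − 16.63 = 73.37 dB(A).
blower: 91 − 20·log₁₀(10.0/2.8) = 91 − 11.06 = 79.94 dB(A).
Σ 10^(L/10) = 1.204e+08 → L_total = 10·log₁₀(1.204e+08) = 80.81 dB(A).

81 dB(A)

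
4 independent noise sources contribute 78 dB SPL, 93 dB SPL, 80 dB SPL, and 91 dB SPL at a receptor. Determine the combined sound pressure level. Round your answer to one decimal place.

95.3 dB SPL

Incoherent sources combine by intensity addition: L_total = 10·log₁₀(Σ 10^(L_i/10)).
Σ 10^(L/10) = 10^(78/10) + 10^(93/10) + 10^(80/10) + 10^(91/10) = 3.417e+09.
L_total = 10·log₁₀(3.417e+09) = 95.34 dB SPL.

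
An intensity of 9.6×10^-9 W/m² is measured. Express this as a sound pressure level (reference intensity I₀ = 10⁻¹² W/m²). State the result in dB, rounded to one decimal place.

L = 10·log₁₀(I/I₀) = 10·log₁₀(9.6×10^-9/10⁻¹²) = 10·log₁₀(9.6×10^3).
L = 10·(0.9823 + 3) = 39.82 dB.

39.8 dB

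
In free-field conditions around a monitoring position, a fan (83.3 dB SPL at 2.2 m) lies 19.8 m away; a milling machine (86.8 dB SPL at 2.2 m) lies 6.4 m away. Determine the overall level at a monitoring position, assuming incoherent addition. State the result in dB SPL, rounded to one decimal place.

Apply inverse-square spreading to bring every level to the receiver, then sum 10^(L/10).
fan: 83.3 − 20·log₁₀(19.8/2.2) = 83.3 − 19.08 = 64.22 dB SPL.
milling machine: 86.8 − 20·log₁₀(6.4/2.2) = 86.8 − 9.28 = 77.52 dB SPL.
Σ 10^(L/10) = 5.920e+07 → L_total = 10·log₁₀(5.920e+07) = 77.72 dB SPL.

77.7 dB SPL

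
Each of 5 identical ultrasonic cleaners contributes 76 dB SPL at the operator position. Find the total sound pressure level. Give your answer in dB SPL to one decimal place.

L_total = L₁ + 10·log₁₀ N for N identical incoherent sources.
L_total = 76 + 10·log₁₀(5) = 76 + 6.990 = 82.99 dB SPL.

83.0 dB SPL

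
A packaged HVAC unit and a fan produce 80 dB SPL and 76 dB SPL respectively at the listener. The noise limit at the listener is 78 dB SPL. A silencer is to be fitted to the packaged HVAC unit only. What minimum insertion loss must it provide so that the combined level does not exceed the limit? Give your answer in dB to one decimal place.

Everything except the packaged HVAC unit sums to 10^(76/10) = 3.981e+07 in linear terms, 76.00 dB SPL.
The limit corresponds to 10^(78/10) = 6.310e+07; subtracting the fixed part leaves 2.329e+07 for the packaged HVAC unit, i.e. 73.67 dB SPL.
Required insertion loss = 80 − 73.67 = 6.33 dB.

6.3 dB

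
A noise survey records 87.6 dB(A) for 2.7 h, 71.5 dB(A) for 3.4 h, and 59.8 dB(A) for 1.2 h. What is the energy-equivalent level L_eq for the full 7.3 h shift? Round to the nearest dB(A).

The energy average is taken in the linear domain: L_eq = 10·log₁₀[(Σ tᵢ·10^(Lᵢ/10))/T], T = 7.3 h.
Σ tᵢ·10^(Lᵢ/10) = 2.7·10^(87.6/10) + 3.4·10^(71.5/10) + 1.2·10^(59.8/10) = 1.603e+09.
L_eq = 10·log₁₀(1.603e+09/7.3) = 83.42 dB(A).

83 dB(A)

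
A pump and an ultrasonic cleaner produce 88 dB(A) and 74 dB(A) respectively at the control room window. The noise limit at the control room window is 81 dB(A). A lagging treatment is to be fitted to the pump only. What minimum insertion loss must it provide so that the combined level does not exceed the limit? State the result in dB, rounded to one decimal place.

8.0 dB

Everything except the pump sums to 10^(74/10) = 2.512e+07 in linear terms, 74.00 dB(A).
The limit corresponds to 10^(81/10) = 1.259e+08; subtracting the fixed part leaves 1.008e+08 for the pump, i.e. 80.03 dB(A).
So the pump must be reduced from 88 to 80.03 dB(A): IL = 7.97 dB.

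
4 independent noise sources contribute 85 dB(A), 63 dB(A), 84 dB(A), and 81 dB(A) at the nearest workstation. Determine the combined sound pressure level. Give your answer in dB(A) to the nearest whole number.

88 dB(A)

For uncorrelated sources the intensities add, so convert each level to linear form, sum, and take 10·log₁₀ of the total.
Σ 10^(L/10) = 10^(85/10) + 10^(63/10) + 10^(84/10) + 10^(81/10) = 6.953e+08.
L_total = 10·log₁₀(6.953e+08) = 88.42 dB(A).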